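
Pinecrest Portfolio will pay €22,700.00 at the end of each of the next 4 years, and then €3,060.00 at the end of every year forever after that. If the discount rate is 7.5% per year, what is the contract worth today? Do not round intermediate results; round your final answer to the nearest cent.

€106580.77

PV of 4-year annuity: €22,700.00 × [1 − (1+0.075)^−4] / 0.075 = 76029.70632
Perpetuity value at year 4: €3,060.00 / 0.075 = 40800.00000
PV of perpetuity: 40800.00000 / (1+0.075)^4 = 30551.06161
Total PV = 76029.70632 + 30551.06161 = 106580.76794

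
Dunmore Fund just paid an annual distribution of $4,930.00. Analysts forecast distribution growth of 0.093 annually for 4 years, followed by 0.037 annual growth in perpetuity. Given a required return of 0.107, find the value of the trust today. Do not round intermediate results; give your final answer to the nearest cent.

$88513.67

D_1 = 5388.49000
D_2 = 5889.61957
D_3 = 6437.35419
D_4 = 7036.02813
Terminal value at year 4: TV = D_4×(1+g_2)/(r−g_2) = 7296.36117/0.07 = 104233.73101
P_0 = D_1/(1+r)^1 + D_2/(1+r)^2 + D_3/(1+r)^3 + D_4/(1+r)^4 + TV/(1+r)^4
    = 4867.65131 + 4806.09113 + 4745.30949 + 4685.29654 + 69409.32164 = 88513.67012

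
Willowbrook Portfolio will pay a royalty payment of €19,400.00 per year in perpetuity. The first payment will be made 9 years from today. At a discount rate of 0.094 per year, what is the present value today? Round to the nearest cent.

Value at end of year 8: C / r = €19,400.00 / 0.094 = €206,382.9787
Discount to today: PV = €206,382.9787 / (1 + 0.094)^8 = €206,382.9787 / 2.051817 = €100,585.48

€100585.48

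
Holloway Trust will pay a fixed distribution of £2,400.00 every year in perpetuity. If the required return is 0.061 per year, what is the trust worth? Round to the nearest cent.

Level perpetuity: PV = C / r = £2,400.00 / 0.061 = £39,344.26

£39344.26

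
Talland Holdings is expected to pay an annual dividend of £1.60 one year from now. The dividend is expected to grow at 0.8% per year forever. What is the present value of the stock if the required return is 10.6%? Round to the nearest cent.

£16.33

Growing perpetuity: P = D₁ / (r − g) = £1.6000 / (0.106 − 0.008) = £16.33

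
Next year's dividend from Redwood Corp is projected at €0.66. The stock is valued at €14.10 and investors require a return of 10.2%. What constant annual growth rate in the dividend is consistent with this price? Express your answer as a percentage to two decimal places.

P = D₁/(r−g) ⇒ g = r − D₁/P = 0.102 − €0.66/€14.10 = 0.055191

5.52%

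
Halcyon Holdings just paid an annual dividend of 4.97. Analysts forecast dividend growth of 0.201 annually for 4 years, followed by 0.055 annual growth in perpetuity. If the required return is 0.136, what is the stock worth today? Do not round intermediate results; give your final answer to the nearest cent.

103.76

D_1 = 5.96897
D_2 = 7.16873
D_3 = 8.60965
D_4 = 10.34019
Terminal value at year 4: TV = D_4×(1+g_2)/(r−g_2) = 10.90890/0.081 = 134.67775
P_0 = D_1/(1+r)^1 + D_2/(1+r)^2 + D_3/(1+r)^3 + D_4/(1+r)^4 + TV/(1+r)^4
    = 5.25437 + 5.55502 + 5.87287 + 6.20891 + 80.86909 = 103.76026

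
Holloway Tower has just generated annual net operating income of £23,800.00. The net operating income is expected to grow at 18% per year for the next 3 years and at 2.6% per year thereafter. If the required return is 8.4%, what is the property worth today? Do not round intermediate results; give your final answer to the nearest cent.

£627878.04

D_1 = 28084.00000
D_2 = 33139.12000
D_3 = 39104.16160
Terminal value at year 3: TV = D_3×(1+g_2)/(r−g_2) = 40120.86980/0.058 = 691739.13451
P_0 = D_1/(1+r)^1 + D_2/(1+r)^2 + D_3/(1+r)^3 + TV/(1+r)^3
    = 25907.74908 + 28202.16228 + 30699.77075 + 543068.35840 = 627878.04050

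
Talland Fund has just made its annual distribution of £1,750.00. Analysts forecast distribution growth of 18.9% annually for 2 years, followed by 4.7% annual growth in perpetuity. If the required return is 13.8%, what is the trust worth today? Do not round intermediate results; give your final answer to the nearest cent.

D_1 = 2080.75000
D_2 = 2474.01175
Terminal value at year 2: TV = D_2×(1+g_2)/(r−g_2) = 2590.29030/0.091 = 28464.72860
P_0 = D_1/(1+r)^1 + D_2/(1+r)^2 + TV/(1+r)^2
    = 1828.42707 + 1910.36888 + 21979.73860 = 25718.53454

£25718.53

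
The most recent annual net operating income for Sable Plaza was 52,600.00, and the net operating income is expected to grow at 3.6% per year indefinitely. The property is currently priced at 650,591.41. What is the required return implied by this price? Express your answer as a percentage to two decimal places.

D₁ = 52,600.00 × 1.036 = 54,493.6000
P = D₁/(r − g) ⇒ r = D₁/P + g = 54,493.6000/650,591.41 + 0.036 = 0.083760 + 0.036 = 0.119760

11.98%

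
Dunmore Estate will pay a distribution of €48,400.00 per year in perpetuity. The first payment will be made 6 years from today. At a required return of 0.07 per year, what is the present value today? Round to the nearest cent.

Value at end of year 5: C / r = €48,400.00 / 0.07 = €691,428.5714
Discount to today: PV = €691,428.5714 / (1 + 0.07)^5 = €691,428.5714 / 1.402552 = €492,979.02

€492979.02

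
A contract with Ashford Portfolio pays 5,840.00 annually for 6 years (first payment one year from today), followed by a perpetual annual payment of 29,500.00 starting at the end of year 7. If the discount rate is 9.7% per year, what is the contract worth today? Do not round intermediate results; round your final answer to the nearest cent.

200165.96

PV of 6-year annuity: 5,840.00 × [1 − (1+0.097)^−6] / 0.097 = 25659.90090
Perpetuity value at year 6: 29,500.00 / 0.097 = 304123.71134
PV of perpetuity: 304123.71134 / (1+0.097)^6 = 174506.06126
Total PV = 25659.90090 + 174506.06126 = 200165.96216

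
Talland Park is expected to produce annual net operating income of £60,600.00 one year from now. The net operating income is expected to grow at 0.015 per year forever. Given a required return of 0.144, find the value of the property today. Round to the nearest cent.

£469767.44

Growing perpetuity: P = D₁ / (r − g) = £60,600.0000 / (0.144 − 0.015) = £469,767.44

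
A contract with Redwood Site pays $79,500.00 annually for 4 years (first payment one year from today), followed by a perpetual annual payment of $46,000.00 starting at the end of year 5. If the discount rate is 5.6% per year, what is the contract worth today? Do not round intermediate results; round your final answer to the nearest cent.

$938580.80

PV of 4-year annuity: $79,500.00 × [1 − (1+0.056)^−4] / 0.056 = 278017.96701
Perpetuity value at year 4: $46,000.00 / 0.056 = 821428.57143
PV of perpetuity: 821428.57143 / (1+0.056)^4 = 660562.82951
Total PV = 278017.96701 + 660562.82951 = 938580.79652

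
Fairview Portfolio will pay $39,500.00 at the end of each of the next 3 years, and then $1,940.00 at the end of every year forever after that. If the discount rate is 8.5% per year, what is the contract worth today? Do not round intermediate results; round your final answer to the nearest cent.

PV of 3-year annuity: $39,500.00 × [1 − (1+0.085)^−3] / 0.085 = 100883.88367
Perpetuity value at year 3: $1,940.00 / 0.085 = 22823.52941
PV of perpetuity: 22823.52941 / (1+0.085)^3 = 17868.72601
Total PV = 100883.88367 + 17868.72601 = 118752.60968

$118752.61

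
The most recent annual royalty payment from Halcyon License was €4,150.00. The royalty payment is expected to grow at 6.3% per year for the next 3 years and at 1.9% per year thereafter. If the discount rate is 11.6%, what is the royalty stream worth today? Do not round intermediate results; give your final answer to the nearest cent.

D_1 = 4411.45000
D_2 = 4689.37135
D_3 = 4984.80175
Terminal value at year 3: TV = D_3×(1+g_2)/(r−g_2) = 5079.51298/0.097 = 52366.11318
P_0 = D_1/(1+r)^1 + D_2/(1+r)^2 + D_3/(1+r)^3 + TV/(1+r)^3
    = 3952.91219 + 3765.18428 + 3586.37176 + 37675.38996 = 48979.85819

€48979.86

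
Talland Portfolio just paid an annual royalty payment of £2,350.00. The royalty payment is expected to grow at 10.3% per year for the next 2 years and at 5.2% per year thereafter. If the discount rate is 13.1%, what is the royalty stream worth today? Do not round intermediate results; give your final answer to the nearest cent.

£34290.29

D_1 = 2592.05000
D_2 = 2859.03115
Terminal value at year 2: TV = D_2×(1+g_2)/(r−g_2) = 3007.70077/0.079 = 38072.16164
P_0 = D_1/(1+r)^1 + D_2/(1+r)^2 + TV/(1+r)^2
    = 2291.82140 + 2235.08311 + 29763.38525 = 34290.28976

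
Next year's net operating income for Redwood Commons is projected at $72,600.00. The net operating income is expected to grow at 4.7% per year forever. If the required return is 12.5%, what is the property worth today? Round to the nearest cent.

Growing perpetuity: P = D₁ / (r − g) = $72,600.0000 / (0.125 − 0.047) = $930,769.23

$930769.23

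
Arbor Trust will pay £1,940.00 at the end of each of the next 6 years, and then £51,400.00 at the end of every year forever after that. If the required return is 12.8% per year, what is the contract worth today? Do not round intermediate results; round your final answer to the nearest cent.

£202737.55

PV of 6-year annuity: £1,940.00 × [1 − (1+0.128)^−6] / 0.128 = 7798.63325
Perpetuity value at year 6: £51,400.00 / 0.128 = 401562.50000
PV of perpetuity: 401562.50000 / (1+0.128)^6 = 194938.91812
Total PV = 7798.63325 + 194938.91812 = 202737.55136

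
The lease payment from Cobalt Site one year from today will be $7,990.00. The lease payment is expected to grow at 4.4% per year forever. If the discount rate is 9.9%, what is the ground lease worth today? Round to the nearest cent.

Growing perpetuity: P = D₁ / (r − g) = $7,990.0000 / (0.099 − 0.044) = $145,272.73

$145272.73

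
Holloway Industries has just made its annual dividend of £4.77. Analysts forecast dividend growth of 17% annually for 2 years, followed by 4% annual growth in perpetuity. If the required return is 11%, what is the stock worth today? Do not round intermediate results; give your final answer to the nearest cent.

£89.06

D_1 = 5.58090
D_2 = 6.52965
Terminal value at year 2: TV = D_2×(1+g_2)/(r−g_2) = 6.79084/0.07 = 97.01199
P_0 = D_1/(1+r)^1 + D_2/(1+r)^2 + TV/(1+r)^2
    = 5.02784 + 5.29961 + 78.73711 = 89.06456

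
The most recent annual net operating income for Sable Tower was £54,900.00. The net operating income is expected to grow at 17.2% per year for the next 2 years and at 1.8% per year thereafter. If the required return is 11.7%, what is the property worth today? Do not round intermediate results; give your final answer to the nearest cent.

£739532.29

D_1 = 64342.80000
D_2 = 75409.76160
Terminal value at year 2: TV = D_2×(1+g_2)/(r−g_2) = 76767.13731/0.099 = 775425.62938
P_0 = D_1/(1+r)^1 + D_2/(1+r)^2 + TV/(1+r)^2
    = 57603.22292 + 60439.54992 + 621489.51332 = 739532.28616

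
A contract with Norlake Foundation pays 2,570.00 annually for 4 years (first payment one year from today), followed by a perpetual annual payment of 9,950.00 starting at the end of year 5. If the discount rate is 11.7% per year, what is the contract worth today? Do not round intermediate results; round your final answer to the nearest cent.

PV of 4-year annuity: 2,570.00 × [1 − (1+0.117)^−4] / 0.117 = 7855.56649
Perpetuity value at year 4: 9,950.00 / 0.117 = 85042.73504
PV of perpetuity: 85042.73504 / (1+0.117)^4 = 54629.16049
Total PV = 7855.56649 + 54629.16049 = 62484.72698

62484.73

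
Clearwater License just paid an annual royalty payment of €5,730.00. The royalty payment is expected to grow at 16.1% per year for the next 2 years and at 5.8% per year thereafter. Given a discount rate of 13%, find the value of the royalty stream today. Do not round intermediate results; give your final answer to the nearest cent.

€100818.21

D_1 = 6652.53000
D_2 = 7723.58733
Terminal value at year 2: TV = D_2×(1+g_2)/(r−g_2) = 8171.55540/0.072 = 113493.82493
P_0 = D_1/(1+r)^1 + D_2/(1+r)^2 + TV/(1+r)^2
    = 5887.19469 + 6048.70180 + 88882.31258 = 100818.20907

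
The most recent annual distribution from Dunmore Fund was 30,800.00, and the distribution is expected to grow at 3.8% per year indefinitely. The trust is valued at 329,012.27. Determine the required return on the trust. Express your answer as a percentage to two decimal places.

13.52%

D₁ = 30,800.00 × 1.038 = 31,970.4000
P = D₁/(r − g) ⇒ r = D₁/P + g = 31,970.4000/329,012.27 + 0.038 = 0.097171 + 0.038 = 0.135171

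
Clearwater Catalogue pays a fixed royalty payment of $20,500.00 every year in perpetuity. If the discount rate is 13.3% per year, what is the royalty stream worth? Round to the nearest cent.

$154135.34

Level perpetuity: PV = C / r = $20,500.00 / 0.133 = $154,135.34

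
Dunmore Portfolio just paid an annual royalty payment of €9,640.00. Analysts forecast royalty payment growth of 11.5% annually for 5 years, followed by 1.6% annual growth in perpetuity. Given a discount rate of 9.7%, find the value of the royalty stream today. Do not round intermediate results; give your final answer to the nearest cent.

D_1 = 10748.60000
D_2 = 11984.68900
D_3 = 13362.92823
D_4 = 14899.66498
D_5 = 16613.12645
Terminal value at year 5: TV = D_5×(1+g_2)/(r−g_2) = 16878.93648/0.081 = 208381.93183
P_0 = D_1/(1+r)^1 + D_2/(1+r)^2 + D_3/(1+r)^3 + D_4/(1+r)^4 + D_5/(1+r)^5 + TV/(1+r)^5
    = 9798.17685 + 9958.94912 + 10122.35941 + 10288.45099 + 10457.26787 + 131167.70564 = 181792.90987

€181792.91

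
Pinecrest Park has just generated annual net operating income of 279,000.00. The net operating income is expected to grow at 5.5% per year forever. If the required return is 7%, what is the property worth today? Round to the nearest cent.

19623000.00

D₁ = D₀ × (1 + g) = 279,000.00 × 1.055 = 294,345.0000
Growing perpetuity: P = D₁ / (r − g) = 294,345.0000 / (0.07 − 0.055) = 19,623,000.00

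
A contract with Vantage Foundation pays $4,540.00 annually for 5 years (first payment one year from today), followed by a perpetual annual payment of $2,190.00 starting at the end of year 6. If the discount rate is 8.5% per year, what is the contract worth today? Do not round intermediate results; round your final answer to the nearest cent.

PV of 5-year annuity: $4,540.00 × [1 − (1+0.085)^−5] / 0.085 = 17890.51504
Perpetuity value at year 5: $2,190.00 / 0.085 = 25764.70588
PV of perpetuity: 25764.70588 / (1+0.085)^5 = 17134.69973
Total PV = 17890.51504 + 17134.69973 = 35025.21477

$35025.21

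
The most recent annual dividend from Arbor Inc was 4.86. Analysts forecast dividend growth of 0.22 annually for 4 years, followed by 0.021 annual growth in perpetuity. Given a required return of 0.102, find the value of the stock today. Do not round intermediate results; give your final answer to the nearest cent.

D_1 = 5.92920
D_2 = 7.23362
D_3 = 8.82502
D_4 = 10.76653
Terminal value at year 4: TV = D_4×(1+g_2)/(r−g_2) = 10.99262/0.081 = 135.71140
P_0 = D_1/(1+r)^1 + D_2/(1+r)^2 + D_3/(1+r)^3 + D_4/(1+r)^4 + TV/(1+r)^4
    = 5.38040 + 5.95652 + 6.59433 + 7.30044 + 92.02163 = 117.25333

117.25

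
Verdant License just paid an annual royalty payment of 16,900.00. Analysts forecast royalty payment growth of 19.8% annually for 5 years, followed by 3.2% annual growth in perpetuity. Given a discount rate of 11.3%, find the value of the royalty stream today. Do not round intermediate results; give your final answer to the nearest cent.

417040.18

D_1 = 20246.20000
D_2 = 24254.94760
D_3 = 29057.42722
D_4 = 34810.79782
D_5 = 41703.33578
Terminal value at year 5: TV = D_5×(1+g_2)/(r−g_2) = 43037.84253/0.081 = 531331.38923
P_0 = D_1/(1+r)^1 + D_2/(1+r)^2 + D_3/(1+r)^3 + D_4/(1+r)^4 + D_5/(1+r)^5 + TV/(1+r)^5
    = 18190.65588 + 19579.87938 + 21075.19811 + 22684.71459 + 24417.15011 + 311092.57923 = 417040.17731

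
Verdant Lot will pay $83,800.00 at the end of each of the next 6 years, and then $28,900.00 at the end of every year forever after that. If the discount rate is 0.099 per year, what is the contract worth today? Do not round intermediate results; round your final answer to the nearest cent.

$531725.33

PV of 6-year annuity: $83,800.00 × [1 − (1+0.099)^−6] / 0.099 = 366042.88693
Perpetuity value at year 6: $28,900.00 / 0.099 = 291919.19192
PV of perpetuity: 291919.19192 / (1+0.099)^6 = 165682.44452
Total PV = 366042.88693 + 165682.44452 = 531725.33144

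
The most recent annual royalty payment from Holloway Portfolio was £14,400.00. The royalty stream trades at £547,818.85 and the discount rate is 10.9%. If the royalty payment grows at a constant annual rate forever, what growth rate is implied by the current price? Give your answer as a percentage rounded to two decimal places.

8.06%

P = D₀(1+g)/(r−g) ⇒ P(r−g) = D₀(1+g) ⇒ g(P+D₀) = P·r − D₀
g = (P·r − D₀)/(P + D₀) = (£547,818.85×0.109 − £14,400.00) / (£547,818.85 + £14,400.00) = 0.080595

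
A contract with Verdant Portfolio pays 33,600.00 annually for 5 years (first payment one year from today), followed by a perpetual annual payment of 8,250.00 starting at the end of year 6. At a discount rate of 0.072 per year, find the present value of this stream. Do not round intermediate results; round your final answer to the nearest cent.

PV of 5-year annuity: 33,600.00 × [1 − (1+0.072)^−5] / 0.072 = 137032.01873
Perpetuity value at year 5: 8,250.00 / 0.072 = 114583.33333
PV of perpetuity: 114583.33333 / (1+0.072)^5 = 80937.07874
Total PV = 137032.01873 + 80937.07874 = 217969.09746

217969.10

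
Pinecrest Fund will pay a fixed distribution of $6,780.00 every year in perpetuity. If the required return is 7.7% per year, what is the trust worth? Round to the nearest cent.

Level perpetuity: PV = C / r = $6,780.00 / 0.077 = $88,051.95

$88051.95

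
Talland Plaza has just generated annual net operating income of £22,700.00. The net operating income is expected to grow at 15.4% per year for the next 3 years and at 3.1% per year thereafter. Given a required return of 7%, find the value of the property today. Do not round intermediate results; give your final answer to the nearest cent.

D_1 = 26195.80000
D_2 = 30229.95320
D_3 = 34885.36599
Terminal value at year 3: TV = D_3×(1+g_2)/(r−g_2) = 35966.81234/0.039 = 922225.95740
P_0 = D_1/(1+r)^1 + D_2/(1+r)^2 + D_3/(1+r)^3 + TV/(1+r)^3
    = 24482.05607 + 26404.01188 + 28476.85019 + 752811.09104 = 832174.00919

£832174.01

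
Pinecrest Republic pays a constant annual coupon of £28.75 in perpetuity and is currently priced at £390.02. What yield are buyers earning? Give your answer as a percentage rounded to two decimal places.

P = C/r ⇒ r = C/P = £28.75/£390.02 = 0.073714

7.37%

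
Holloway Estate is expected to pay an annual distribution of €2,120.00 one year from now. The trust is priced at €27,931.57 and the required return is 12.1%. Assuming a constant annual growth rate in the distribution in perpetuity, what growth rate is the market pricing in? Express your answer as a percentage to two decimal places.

P = D₁/(r−g) ⇒ g = r − D₁/P = 0.121 − €2,120.00/€27,931.57 = 0.045100

4.51%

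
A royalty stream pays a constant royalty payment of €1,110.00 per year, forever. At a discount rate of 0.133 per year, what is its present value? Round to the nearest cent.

€8345.86

Level perpetuity: PV = C / r = €1,110.00 / 0.133 = €8,345.86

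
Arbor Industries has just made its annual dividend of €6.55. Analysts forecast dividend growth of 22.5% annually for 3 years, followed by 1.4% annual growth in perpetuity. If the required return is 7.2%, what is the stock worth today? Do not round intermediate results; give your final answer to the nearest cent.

D_1 = 8.02375
D_2 = 9.82909
D_3 = 12.04064
Terminal value at year 3: TV = D_3×(1+g_2)/(r−g_2) = 12.20921/0.058 = 210.50360
P_0 = D_1/(1+r)^1 + D_2/(1+r)^2 + D_3/(1+r)^3 + TV/(1+r)^3
    = 7.48484 + 8.55311 + 9.77384 + 170.87368 = 196.68547

€196.69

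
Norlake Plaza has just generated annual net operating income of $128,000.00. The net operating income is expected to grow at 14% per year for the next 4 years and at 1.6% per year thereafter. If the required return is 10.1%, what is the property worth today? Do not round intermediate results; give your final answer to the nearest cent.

D_1 = 145920.00000
D_2 = 166348.80000
D_3 = 189637.63200
D_4 = 216186.90048
Terminal value at year 4: TV = D_4×(1+g_2)/(r−g_2) = 219645.89089/0.085 = 2584069.30456
P_0 = D_1/(1+r)^1 + D_2/(1+r)^2 + D_3/(1+r)^3 + D_4/(1+r)^4 + TV/(1+r)^4
    = 132534.05995 + 137228.72692 + 142089.69000 + 147122.83978 + 1758550.64960 = 2317525.96625

$2317525.97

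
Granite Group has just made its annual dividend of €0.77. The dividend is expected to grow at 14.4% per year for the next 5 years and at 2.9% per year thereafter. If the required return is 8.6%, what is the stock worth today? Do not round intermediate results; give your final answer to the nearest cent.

€22.54

D_1 = 0.88088
D_2 = 1.00773
D_3 = 1.15284
D_4 = 1.31885
D_5 = 1.50876
Terminal value at year 5: TV = D_5×(1+g_2)/(r−g_2) = 1.55252/0.057 = 27.23713
P_0 = D_1/(1+r)^1 + D_2/(1+r)^2 + D_3/(1+r)^3 + D_4/(1+r)^4 + D_5/(1+r)^5 + TV/(1+r)^5
    = 0.81112 + 0.85444 + 0.90008 + 0.94815 + 0.99878 + 18.03069 = 22.54326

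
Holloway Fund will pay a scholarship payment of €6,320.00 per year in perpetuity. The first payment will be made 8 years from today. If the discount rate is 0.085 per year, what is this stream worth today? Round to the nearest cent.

€42003.94

Value at end of year 7: C / r = €6,320.00 / 0.085 = €74,352.9412
Discount to today: PV = €74,352.9412 / (1 + 0.085)^7 = €74,352.9412 / 1.770142 = €42,003.94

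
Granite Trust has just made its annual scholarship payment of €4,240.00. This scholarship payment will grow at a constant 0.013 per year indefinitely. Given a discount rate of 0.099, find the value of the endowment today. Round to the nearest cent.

D₁ = D₀ × (1 + g) = €4,240.00 × 1.013 = €4,295.1200
Growing perpetuity: P = D₁ / (r − g) = €4,295.1200 / (0.099 − 0.013) = €49,943.26

€49943.26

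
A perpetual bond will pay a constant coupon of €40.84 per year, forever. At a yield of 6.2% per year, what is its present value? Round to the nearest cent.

€658.71

Level perpetuity: PV = C / r = €40.84 / 0.062 = €658.71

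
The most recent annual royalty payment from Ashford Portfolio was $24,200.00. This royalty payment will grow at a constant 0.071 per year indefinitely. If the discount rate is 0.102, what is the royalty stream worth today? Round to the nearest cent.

D₁ = D₀ × (1 + g) = $24,200.00 × 1.071 = $25,918.2000
Growing perpetuity: P = D₁ / (r − g) = $25,918.2000 / (0.102 − 0.071) = $836,070.97

$836070.97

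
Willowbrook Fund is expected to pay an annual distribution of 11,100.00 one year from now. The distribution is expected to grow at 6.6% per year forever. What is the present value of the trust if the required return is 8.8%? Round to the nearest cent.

Growing perpetuity: P = D₁ / (r − g) = 11,100.0000 / (0.088 − 0.066) = 504,545.45

504545.45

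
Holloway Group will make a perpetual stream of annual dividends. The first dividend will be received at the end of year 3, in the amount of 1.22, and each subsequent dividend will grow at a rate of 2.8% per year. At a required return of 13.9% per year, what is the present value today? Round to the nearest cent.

8.47

Value at end of year 2: C₁ / (r − g) = 1.22 / (0.139 − 0.028) = 10.9910
Discount to today: PV = 10.9910 / (1 + 0.139)^2 = 10.9910 / 1.297321 = 8.47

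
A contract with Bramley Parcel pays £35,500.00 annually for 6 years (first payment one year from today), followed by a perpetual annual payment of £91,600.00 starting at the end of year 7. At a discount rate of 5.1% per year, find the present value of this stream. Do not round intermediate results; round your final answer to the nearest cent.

£1512240.47

PV of 6-year annuity: £35,500.00 × [1 − (1+0.051)^−6] / 0.051 = 179612.25956
Perpetuity value at year 6: £91,600.00 / 0.051 = 1796078.43137
PV of perpetuity: 1796078.43137 / (1+0.051)^6 = 1332628.20670
Total PV = 179612.25956 + 1332628.20670 = 1512240.46626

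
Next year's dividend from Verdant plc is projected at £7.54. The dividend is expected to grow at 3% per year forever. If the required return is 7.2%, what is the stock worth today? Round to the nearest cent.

£179.52

Growing perpetuity: P = D₁ / (r − g) = £7.5400 / (0.072 − 0.03) = £179.52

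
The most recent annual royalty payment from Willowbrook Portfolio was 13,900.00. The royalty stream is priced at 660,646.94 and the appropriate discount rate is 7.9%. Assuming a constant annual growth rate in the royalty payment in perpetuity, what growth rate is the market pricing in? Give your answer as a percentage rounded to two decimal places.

P = D₀(1+g)/(r−g) ⇒ P(r−g) = D₀(1+g) ⇒ g(P+D₀) = P·r − D₀
g = (P·r − D₀)/(P + D₀) = (660,646.94×0.079 − 13,900.00) / (660,646.94 + 13,900.00) = 0.056766

5.68%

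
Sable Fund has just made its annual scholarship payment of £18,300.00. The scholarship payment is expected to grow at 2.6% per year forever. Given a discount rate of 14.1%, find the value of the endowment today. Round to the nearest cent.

D₁ = D₀ × (1 + g) = £18,300.00 × 1.026 = £18,775.8000
Growing perpetuity: P = D₁ / (r − g) = £18,775.8000 / (0.141 − 0.026) = £163,267.83

£163267.83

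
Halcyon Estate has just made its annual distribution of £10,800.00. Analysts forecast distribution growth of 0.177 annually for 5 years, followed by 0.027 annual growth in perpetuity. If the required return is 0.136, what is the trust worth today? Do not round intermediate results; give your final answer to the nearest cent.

D_1 = 12711.60000
D_2 = 14961.55320
D_3 = 17609.74812
D_4 = 20726.67353
D_5 = 24395.29475
Terminal value at year 5: TV = D_5×(1+g_2)/(r−g_2) = 25053.96771/0.109 = 229852.91474
P_0 = D_1/(1+r)^1 + D_2/(1+r)^2 + D_3/(1+r)^3 + D_4/(1+r)^4 + D_5/(1+r)^5 + TV/(1+r)^5
    = 11189.78873 + 11593.64554 + 12012.07817 + 12445.61269 + 12894.79413 + 121494.98689 = 181630.90615

£181630.91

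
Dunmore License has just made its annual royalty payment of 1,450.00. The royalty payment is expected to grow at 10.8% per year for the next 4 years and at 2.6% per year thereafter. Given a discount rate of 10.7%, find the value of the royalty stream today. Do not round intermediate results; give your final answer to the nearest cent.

D_1 = 1606.60000
D_2 = 1780.11280
D_3 = 1972.36498
D_4 = 2185.38040
Terminal value at year 4: TV = D_4×(1+g_2)/(r−g_2) = 2242.20029/0.081 = 27681.48507
P_0 = D_1/(1+r)^1 + D_2/(1+r)^2 + D_3/(1+r)^3 + D_4/(1+r)^4 + TV/(1+r)^4
    = 1451.30985 + 1452.62088 + 1453.93309 + 1455.24649 + 18433.12220 = 24246.23250

24246.23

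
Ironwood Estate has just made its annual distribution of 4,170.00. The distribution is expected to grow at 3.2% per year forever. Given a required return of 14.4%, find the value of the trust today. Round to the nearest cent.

D₁ = D₀ × (1 + g) = 4,170.00 × 1.032 = 4,303.4400
Growing perpetuity: P = D₁ / (r − g) = 4,303.4400 / (0.144 − 0.032) = 38,423.57

38423.57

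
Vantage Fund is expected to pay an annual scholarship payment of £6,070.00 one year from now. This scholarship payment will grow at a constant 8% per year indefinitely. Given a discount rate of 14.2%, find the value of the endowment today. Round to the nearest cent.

Growing perpetuity: P = D₁ / (r − g) = £6,070.0000 / (0.142 − 0.08) = £97,903.23

£97903.23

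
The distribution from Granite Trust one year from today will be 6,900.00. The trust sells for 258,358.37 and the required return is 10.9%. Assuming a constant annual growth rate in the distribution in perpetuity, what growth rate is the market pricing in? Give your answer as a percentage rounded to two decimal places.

8.23%

P = D₁/(r−g) ⇒ g = r − D₁/P = 0.109 − 6,900.00/258,358.37 = 0.082293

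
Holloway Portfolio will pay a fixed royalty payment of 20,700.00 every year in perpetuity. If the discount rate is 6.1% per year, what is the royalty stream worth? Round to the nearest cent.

339344.26

Level perpetuity: PV = C / r = 20,700.00 / 0.061 = 339,344.26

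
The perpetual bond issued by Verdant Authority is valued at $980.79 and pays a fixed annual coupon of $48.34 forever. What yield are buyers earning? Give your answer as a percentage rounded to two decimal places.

P = C/r ⇒ r = C/P = $48.34/$980.79 = 0.049287

4.93%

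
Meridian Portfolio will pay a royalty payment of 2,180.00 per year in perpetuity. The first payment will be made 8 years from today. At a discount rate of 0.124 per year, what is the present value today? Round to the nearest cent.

Value at end of year 7: C / r = 2,180.00 / 0.124 = 17,580.6452
Discount to today: PV = 17,580.6452 / (1 + 0.124)^7 = 17,580.6452 / 2.266544 = 7,756.59

7756.59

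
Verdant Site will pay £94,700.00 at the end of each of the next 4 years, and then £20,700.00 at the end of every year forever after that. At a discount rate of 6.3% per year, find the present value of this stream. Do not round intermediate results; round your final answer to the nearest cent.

PV of 4-year annuity: £94,700.00 × [1 − (1+0.063)^−4] / 0.063 = 325903.80543
Perpetuity value at year 4: £20,700.00 / 0.063 = 328571.42857
PV of perpetuity: 328571.42857 / (1+0.063)^4 = 257333.74354
Total PV = 325903.80543 + 257333.74354 = 583237.54897

£583237.55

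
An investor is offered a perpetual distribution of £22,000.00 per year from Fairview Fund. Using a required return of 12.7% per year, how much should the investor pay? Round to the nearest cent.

Level perpetuity: PV = C / r = £22,000.00 / 0.127 = £173,228.35

£173228.35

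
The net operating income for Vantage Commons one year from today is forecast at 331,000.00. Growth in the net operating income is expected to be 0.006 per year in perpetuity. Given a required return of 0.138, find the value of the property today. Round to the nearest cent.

2507575.76

Growing perpetuity: P = D₁ / (r − g) = 331,000.0000 / (0.138 − 0.006) = 2,507,575.76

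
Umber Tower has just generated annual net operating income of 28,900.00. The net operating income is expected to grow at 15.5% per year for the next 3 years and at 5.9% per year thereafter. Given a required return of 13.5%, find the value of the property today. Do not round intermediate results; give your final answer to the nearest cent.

D_1 = 33379.50000
D_2 = 38553.32250
D_3 = 44529.08749
Terminal value at year 3: TV = D_3×(1+g_2)/(r−g_2) = 47156.30365/0.076 = 620477.67960
P_0 = D_1/(1+r)^1 + D_2/(1+r)^2 + D_3/(1+r)^3 + TV/(1+r)^3
    = 29409.25110 + 29927.47579 + 30454.83219 + 424364.04331 = 514155.60239

514155.60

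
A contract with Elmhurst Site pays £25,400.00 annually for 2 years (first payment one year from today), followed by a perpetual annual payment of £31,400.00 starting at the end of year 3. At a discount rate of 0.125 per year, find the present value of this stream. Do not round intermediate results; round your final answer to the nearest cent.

PV of 2-year annuity: £25,400.00 × [1 − (1+0.125)^−2] / 0.125 = 42646.91358
Perpetuity value at year 2: £31,400.00 / 0.125 = 251200.00000
PV of perpetuity: 251200.00000 / (1+0.125)^2 = 198479.01235
Total PV = 42646.91358 + 198479.01235 = 241125.92593

£241125.93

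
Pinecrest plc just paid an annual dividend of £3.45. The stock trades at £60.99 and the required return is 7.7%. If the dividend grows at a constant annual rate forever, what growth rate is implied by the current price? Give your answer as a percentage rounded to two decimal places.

P = D₀(1+g)/(r−g) ⇒ P(r−g) = D₀(1+g) ⇒ g(P+D₀) = P·r − D₀
g = (P·r − D₀)/(P + D₀) = (£60.99×0.077 − £3.45) / (£60.99 + £3.45) = 0.019339

1.93%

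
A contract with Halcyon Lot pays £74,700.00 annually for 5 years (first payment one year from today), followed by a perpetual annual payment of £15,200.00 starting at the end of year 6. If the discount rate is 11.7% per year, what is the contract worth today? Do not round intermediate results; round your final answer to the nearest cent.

£346002.37

PV of 5-year annuity: £74,700.00 × [1 − (1+0.117)^−5] / 0.117 = 271290.11390
Perpetuity value at year 5: £15,200.00 / 0.117 = 129914.52991
PV of perpetuity: 129914.52991 / (1+0.117)^5 = 74712.25774
Total PV = 271290.11390 + 74712.25774 = 346002.37164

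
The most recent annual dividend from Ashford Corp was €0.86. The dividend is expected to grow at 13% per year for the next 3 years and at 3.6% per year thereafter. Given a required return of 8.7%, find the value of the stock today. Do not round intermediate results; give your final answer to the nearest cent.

€22.42

D_1 = 0.97180
D_2 = 1.09813
D_3 = 1.24089
Terminal value at year 3: TV = D_3×(1+g_2)/(r−g_2) = 1.28556/0.051 = 25.20713
P_0 = D_1/(1+r)^1 + D_2/(1+r)^2 + D_3/(1+r)^3 + TV/(1+r)^3
    = 0.89402 + 0.92939 + 0.96615 + 19.62613 = 22.41569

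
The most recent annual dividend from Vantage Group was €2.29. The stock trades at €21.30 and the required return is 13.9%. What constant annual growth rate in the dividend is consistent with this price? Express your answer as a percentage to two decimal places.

P = D₀(1+g)/(r−g) ⇒ P(r−g) = D₀(1+g) ⇒ g(P+D₀) = P·r − D₀
g = (P·r − D₀)/(P + D₀) = (€21.30×0.139 − €2.29) / (€21.30 + €2.29) = 0.028432

2.84%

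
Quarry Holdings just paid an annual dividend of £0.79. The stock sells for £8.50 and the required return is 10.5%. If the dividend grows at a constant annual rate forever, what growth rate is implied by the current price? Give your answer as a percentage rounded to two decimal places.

P = D₀(1+g)/(r−g) ⇒ P(r−g) = D₀(1+g) ⇒ g(P+D₀) = P·r − D₀
g = (P·r − D₀)/(P + D₀) = (£8.50×0.105 − £0.79) / (£8.50 + £0.79) = 0.011033

1.10%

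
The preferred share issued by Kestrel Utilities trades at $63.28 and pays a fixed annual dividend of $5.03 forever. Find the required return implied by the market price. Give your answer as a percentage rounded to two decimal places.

7.95%

P = C/r ⇒ r = C/P = $5.03/$63.28 = 0.079488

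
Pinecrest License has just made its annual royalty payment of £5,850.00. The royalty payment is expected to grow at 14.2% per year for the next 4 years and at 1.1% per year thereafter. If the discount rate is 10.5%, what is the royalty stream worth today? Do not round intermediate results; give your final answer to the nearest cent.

£97204.03

D_1 = 6680.70000
D_2 = 7629.35940
D_3 = 8712.72843
D_4 = 9949.93587
Terminal value at year 4: TV = D_4×(1+g_2)/(r−g_2) = 10059.38517/0.094 = 107014.73582
P_0 = D_1/(1+r)^1 + D_2/(1+r)^2 + D_3/(1+r)^3 + D_4/(1+r)^4 + TV/(1+r)^4
    = 6045.88235 + 6248.32366 + 6457.54355 + 6673.76899 + 71778.51541 = 97204.03397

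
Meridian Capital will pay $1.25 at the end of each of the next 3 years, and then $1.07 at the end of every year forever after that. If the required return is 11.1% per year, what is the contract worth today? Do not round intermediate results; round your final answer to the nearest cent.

PV of 3-year annuity: $1.25 × [1 − (1+0.111)^−3] / 0.111 = 3.04934
Perpetuity value at year 3: $1.07 / 0.111 = 9.63964
PV of perpetuity: 9.63964 / (1+0.111)^3 = 7.02941
Total PV = 3.04934 + 7.02941 = 10.07874

$10.08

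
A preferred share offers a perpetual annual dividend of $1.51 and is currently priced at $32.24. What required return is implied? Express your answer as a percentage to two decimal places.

P = C/r ⇒ r = C/P = $1.51/$32.24 = 0.046836

4.68%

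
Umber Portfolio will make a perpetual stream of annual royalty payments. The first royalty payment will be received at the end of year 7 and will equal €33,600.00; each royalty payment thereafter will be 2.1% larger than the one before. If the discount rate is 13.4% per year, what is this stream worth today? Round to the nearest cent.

Value at end of year 6: C₁ / (r − g) = €33,600.00 / (0.134 − 0.021) = €297,345.1327
Discount to today: PV = €297,345.1327 / (1 + 0.134)^6 = €297,345.1327 / 2.126563 = €139,824.25

€139824.25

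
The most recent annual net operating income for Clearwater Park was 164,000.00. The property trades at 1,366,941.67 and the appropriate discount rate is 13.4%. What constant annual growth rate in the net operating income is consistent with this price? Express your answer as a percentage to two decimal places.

P = D₀(1+g)/(r−g) ⇒ P(r−g) = D₀(1+g) ⇒ g(P+D₀) = P·r − D₀
g = (P·r − D₀)/(P + D₀) = (1,366,941.67×0.134 − 164,000.00) / (1,366,941.67 + 164,000.00) = 0.012522

1.25%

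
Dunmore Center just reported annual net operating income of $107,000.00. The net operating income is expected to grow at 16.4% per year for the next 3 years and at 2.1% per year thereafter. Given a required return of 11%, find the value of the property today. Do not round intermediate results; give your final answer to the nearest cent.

$1768756.54

D_1 = 124548.00000
D_2 = 144973.87200
D_3 = 168749.58701
Terminal value at year 3: TV = D_3×(1+g_2)/(r−g_2) = 172293.32834/0.089 = 1935880.09365
P_0 = D_1/(1+r)^1 + D_2/(1+r)^2 + D_3/(1+r)^3 + TV/(1+r)^3
    = 112205.40541 + 117664.04675 + 123388.24362 + 1415498.83971 = 1768756.53548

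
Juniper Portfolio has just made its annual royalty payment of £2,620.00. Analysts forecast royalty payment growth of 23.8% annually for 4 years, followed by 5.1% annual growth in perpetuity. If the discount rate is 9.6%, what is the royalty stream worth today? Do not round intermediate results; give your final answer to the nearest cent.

D_1 = 3243.56000
D_2 = 4015.52728
D_3 = 4971.22277
D_4 = 6154.37379
Terminal value at year 4: TV = D_4×(1+g_2)/(r−g_2) = 6468.24686/0.045 = 143738.81902
P_0 = D_1/(1+r)^1 + D_2/(1+r)^2 + D_3/(1+r)^3 + D_4/(1+r)^4 + TV/(1+r)^4
    = 2959.45255 + 3342.88528 + 3775.99632 + 4265.22213 + 99616.63232 = 113960.18860

£113960.19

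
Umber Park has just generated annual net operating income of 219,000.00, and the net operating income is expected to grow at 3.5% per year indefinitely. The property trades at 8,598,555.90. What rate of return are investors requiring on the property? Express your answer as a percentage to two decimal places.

D₁ = 219,000.00 × 1.035 = 226,665.0000
P = D₁/(r − g) ⇒ r = D₁/P + g = 226,665.0000/8,598,555.90 + 0.035 = 0.026361 + 0.035 = 0.061361

6.14%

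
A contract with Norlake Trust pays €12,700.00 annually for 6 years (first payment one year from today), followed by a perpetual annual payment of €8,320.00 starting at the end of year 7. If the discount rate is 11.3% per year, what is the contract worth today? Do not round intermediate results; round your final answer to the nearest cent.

PV of 6-year annuity: €12,700.00 × [1 − (1+0.113)^−6] / 0.113 = 53266.67612
Perpetuity value at year 6: €8,320.00 / 0.113 = 73628.31858
PV of perpetuity: 73628.31858 / (1+0.113)^6 = 38732.35438
Total PV = 53266.67612 + 38732.35438 = 91999.03051

€91999.03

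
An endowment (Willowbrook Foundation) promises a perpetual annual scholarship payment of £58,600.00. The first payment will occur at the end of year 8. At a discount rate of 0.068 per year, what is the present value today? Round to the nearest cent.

£543738.31

Value at end of year 7: C / r = £58,600.00 / 0.068 = £861,764.7059
Discount to today: PV = £861,764.7059 / (1 + 0.068)^7 = £861,764.7059 / 1.584889 = £543,738.31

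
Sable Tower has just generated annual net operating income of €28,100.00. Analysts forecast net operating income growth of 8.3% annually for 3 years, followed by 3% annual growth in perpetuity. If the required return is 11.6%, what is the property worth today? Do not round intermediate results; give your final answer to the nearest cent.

D_1 = 30432.30000
D_2 = 32958.18090
D_3 = 35693.70991
Terminal value at year 3: TV = D_3×(1+g_2)/(r−g_2) = 36764.52121/0.086 = 427494.43270
P_0 = D_1/(1+r)^1 + D_2/(1+r)^2 + D_3/(1+r)^3 + TV/(1+r)^3
    = 27269.08602 + 26462.74208 + 25680.24164 + 307565.68478 = 386977.75453

€386977.75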